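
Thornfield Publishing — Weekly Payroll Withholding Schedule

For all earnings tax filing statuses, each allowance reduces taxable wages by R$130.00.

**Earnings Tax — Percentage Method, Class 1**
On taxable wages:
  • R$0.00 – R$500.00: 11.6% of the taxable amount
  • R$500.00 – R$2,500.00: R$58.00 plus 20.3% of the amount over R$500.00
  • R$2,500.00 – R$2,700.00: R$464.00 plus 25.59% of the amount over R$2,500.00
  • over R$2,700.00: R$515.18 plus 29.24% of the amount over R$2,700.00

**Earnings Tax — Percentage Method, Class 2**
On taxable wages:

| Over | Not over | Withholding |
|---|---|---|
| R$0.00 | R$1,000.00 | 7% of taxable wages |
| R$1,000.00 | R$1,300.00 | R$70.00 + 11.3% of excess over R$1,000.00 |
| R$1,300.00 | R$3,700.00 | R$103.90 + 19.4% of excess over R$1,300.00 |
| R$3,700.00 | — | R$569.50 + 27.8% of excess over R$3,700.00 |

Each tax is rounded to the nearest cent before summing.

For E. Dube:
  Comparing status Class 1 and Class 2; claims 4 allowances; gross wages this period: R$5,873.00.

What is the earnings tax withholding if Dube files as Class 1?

Earnings Tax (Class 1): taxable = R$5,873.00 − 4×R$130.00 = R$5,353.00
  R$515.18 + 29.24% × (R$5,353.00 − R$2,700.00) = R$515.18 + 29.24% × R$2,653.00 = R$1,290.92

R$1,290.92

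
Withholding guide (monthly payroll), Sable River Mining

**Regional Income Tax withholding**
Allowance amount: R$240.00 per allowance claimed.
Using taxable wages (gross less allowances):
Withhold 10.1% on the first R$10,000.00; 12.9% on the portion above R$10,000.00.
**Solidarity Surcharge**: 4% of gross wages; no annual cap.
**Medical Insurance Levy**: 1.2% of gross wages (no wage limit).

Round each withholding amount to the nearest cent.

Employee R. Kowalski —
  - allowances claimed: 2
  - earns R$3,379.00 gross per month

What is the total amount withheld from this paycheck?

Regional Income Tax: taxable = R$3,379.00 − 2×R$240.00 = R$2,899.00
  10.1% × R$2,899.00 = R$292.80
Solidarity Surcharge: 4% × R$3,379.00 = R$135.16
Medical Insurance Levy: 1.2% × R$3,379.00 = R$40.55
Total: R$292.80 + R$135.16 + R$40.55 = R$468.51

R$468.51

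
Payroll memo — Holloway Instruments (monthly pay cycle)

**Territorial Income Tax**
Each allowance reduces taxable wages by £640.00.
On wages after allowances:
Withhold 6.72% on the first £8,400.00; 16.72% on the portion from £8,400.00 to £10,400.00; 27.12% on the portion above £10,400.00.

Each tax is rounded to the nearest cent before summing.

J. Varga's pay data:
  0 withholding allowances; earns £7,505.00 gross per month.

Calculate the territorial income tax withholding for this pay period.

£504.34

Territorial Income Tax: taxable = £7,505.00
  6.72% × £7,505.00 = £504.34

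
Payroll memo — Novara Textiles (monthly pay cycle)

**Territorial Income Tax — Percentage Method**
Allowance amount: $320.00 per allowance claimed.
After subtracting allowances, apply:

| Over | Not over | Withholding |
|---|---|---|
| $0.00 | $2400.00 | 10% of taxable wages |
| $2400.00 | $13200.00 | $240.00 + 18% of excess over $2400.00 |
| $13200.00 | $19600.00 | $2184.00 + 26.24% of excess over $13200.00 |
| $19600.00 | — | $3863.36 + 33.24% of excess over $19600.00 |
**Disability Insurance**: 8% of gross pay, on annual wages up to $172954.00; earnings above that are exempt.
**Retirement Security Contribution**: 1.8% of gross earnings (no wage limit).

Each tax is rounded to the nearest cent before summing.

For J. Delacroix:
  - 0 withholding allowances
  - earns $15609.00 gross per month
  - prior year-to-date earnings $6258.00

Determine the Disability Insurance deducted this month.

Disability Insurance: 8% × $15609.00 = $1248.72

$1248.72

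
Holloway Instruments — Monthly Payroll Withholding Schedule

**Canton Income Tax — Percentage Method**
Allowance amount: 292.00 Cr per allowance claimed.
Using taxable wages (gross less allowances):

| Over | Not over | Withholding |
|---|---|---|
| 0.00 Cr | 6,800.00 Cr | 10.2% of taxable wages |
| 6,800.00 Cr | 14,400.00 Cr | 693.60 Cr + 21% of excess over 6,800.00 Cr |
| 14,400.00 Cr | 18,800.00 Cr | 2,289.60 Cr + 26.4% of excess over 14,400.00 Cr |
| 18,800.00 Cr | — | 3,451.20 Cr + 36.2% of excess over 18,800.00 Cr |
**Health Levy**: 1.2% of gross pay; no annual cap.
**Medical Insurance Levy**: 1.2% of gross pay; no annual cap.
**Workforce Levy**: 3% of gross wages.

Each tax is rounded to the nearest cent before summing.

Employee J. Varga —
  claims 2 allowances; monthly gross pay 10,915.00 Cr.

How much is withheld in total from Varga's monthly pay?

Canton Income Tax: taxable = 10,915.00 Cr − 2×292.00 Cr = 10,331.00 Cr
  693.60 Cr + 21% × (10,331.00 Cr − 6,800.00 Cr) = 693.60 Cr + 21% × 3,531.00 Cr = 1,435.11 Cr
Health Levy: 1.2% × 10,915.00 Cr = 130.98 Cr
Medical Insurance Levy: 1.2% × 10,915.00 Cr = 130.98 Cr
Workforce Levy: 3% × 10,915.00 Cr = 327.45 Cr
Total: 1,435.11 Cr + 130.98 Cr + 130.98 Cr + 327.45 Cr = 2,024.52 Cr

2,024.52 Cr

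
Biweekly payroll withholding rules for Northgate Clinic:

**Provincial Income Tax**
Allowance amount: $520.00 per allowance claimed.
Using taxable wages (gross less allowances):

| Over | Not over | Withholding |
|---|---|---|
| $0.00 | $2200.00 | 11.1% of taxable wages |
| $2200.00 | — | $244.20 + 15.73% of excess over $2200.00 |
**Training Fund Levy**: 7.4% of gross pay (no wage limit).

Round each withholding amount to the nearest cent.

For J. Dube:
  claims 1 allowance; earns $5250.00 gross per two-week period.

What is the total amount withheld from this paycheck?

$1030.67

Provincial Income Tax: taxable = $5250.00 − 1×$520.00 = $4730.00
  $244.20 + 15.73% × ($4730.00 − $2200.00) = $244.20 + 15.73% × $2530.00 = $642.17
Training Fund Levy: 7.4% × $5250.00 = $388.50
Total: $642.17 + $388.50 = $1030.67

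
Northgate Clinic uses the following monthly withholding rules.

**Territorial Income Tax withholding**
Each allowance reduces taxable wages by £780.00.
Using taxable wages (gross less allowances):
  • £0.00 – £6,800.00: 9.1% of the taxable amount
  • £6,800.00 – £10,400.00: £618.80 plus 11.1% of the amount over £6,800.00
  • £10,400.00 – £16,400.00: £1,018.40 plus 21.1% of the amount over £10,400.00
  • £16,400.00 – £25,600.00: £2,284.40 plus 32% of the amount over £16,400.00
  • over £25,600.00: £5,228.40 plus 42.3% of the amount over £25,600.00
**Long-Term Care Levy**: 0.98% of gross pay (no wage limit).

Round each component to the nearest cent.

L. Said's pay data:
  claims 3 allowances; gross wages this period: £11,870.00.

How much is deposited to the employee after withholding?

£10,831.84

Territorial Income Tax: taxable = £11,870.00 − 3×£780.00 = £9,530.00
  £618.80 + 11.1% × (£9,530.00 − £6,800.00) = £618.80 + 11.1% × £2,730.00 = £921.83
Long-Term Care Levy: 0.98% × £11,870.00 = £116.33
Total withheld: £921.83 + £116.33 = £1,038.16
Net pay: £11,870.00 − £1,038.16 = £10,831.84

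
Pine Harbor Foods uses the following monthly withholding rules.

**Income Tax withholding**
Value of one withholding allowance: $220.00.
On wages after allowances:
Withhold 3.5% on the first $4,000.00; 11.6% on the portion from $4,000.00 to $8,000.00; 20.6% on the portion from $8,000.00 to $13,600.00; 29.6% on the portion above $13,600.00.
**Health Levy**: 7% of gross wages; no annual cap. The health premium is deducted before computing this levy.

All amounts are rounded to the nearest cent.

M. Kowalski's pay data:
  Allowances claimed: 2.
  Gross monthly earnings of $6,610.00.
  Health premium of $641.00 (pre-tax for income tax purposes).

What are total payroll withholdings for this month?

Income Tax: taxable = $6,610.00 − $641.00 − 2×$220.00 = $5,529.00
  $140.00 + 11.6% × ($5,529.00 − $4,000.00) = $140.00 + 11.6% × $1,529.00 = $317.36
Health Levy: 7% × $5,969.00 = $417.83
Total: $317.36 + $417.83 = $735.19

$735.19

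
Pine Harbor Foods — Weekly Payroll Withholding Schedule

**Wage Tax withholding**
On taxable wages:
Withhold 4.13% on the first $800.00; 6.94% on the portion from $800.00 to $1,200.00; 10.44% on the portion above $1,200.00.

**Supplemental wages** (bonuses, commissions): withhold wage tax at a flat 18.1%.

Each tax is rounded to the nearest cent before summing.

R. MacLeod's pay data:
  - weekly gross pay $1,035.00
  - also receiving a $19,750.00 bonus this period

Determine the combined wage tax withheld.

$3,624.10

Wage Tax: taxable = $1,035.00
  $33.04 + 6.94% × ($1,035.00 − $800.00) = $33.04 + 6.94% × $235.00 = $49.35
Supplemental (18.1% flat on bonus): 18.1% × $19,750.00 = $3,574.75
Total wage tax: $49.35 + $3,574.75 = $3,624.10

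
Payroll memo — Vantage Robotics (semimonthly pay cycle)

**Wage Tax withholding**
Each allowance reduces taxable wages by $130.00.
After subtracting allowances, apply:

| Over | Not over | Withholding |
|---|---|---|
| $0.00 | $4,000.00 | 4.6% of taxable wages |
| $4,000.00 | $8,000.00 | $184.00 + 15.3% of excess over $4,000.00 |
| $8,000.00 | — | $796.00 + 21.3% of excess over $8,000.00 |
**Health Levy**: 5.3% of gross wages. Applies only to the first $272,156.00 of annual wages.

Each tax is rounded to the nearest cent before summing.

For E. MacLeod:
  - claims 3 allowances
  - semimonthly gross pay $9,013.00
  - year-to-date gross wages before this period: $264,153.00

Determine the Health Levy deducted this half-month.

Health Levy: cap $272,156.00 − YTD $264,153.00 = $8,003.00 subject; 5.3% × $8,003.00 = $424.16

$424.16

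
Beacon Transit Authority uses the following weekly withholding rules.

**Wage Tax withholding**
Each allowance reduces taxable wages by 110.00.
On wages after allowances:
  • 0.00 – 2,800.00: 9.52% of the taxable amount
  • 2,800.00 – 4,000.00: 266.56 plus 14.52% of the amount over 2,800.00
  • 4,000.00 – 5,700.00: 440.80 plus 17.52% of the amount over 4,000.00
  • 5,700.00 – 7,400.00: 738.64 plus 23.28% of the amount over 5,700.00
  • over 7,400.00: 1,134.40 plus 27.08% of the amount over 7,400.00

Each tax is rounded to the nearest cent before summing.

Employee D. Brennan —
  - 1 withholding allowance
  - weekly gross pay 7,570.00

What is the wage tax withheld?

Wage Tax: taxable = 7,570.00 − 1×110.00 = 7,460.00
  1,134.40 + 27.08% × (7,460.00 − 7,400.00) = 1,134.40 + 27.08% × 60.00 = 1,150.65

1,150.65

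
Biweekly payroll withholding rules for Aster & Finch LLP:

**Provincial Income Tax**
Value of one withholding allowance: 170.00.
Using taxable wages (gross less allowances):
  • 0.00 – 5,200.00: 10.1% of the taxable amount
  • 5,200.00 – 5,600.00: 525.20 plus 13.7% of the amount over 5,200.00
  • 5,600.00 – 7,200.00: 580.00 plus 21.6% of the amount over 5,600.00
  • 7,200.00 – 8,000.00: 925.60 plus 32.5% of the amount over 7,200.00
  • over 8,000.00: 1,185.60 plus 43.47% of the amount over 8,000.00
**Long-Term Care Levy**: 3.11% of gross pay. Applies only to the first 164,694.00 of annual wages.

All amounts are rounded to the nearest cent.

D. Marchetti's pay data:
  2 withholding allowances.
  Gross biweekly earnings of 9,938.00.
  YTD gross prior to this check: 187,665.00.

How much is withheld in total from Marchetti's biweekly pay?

1,880.25

Provincial Income Tax: taxable = 9,938.00 − 2×170.00 = 9,598.00
  1,185.60 + 43.47% × (9,598.00 − 8,000.00) = 1,185.60 + 43.47% × 1,598.00 = 1,880.25
Long-Term Care Levy: YTD 187,665.00 ≥ cap 164,694.00 → 0.00
Total: 1,880.25 + 0.00 = 1,880.25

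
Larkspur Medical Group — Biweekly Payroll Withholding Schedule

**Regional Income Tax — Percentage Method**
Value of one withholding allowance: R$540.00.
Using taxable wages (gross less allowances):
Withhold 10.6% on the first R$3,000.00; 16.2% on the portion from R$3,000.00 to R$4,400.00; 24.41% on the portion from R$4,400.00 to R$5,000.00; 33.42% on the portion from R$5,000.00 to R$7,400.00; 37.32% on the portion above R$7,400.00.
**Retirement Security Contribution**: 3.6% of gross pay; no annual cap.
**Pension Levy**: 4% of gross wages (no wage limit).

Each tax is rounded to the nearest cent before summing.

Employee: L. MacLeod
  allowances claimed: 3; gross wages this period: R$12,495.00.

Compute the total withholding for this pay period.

Regional Income Tax: taxable = R$12,495.00 − 3×R$540.00 = R$10,875.00
  R$1,493.34 + 37.32% × (R$10,875.00 − R$7,400.00) = R$1,493.34 + 37.32% × R$3,475.00 = R$2,790.21
Retirement Security Contribution: 3.6% × R$12,495.00 = R$449.82
Pension Levy: 4% × R$12,495.00 = R$499.80
Total: R$2,790.21 + R$449.82 + R$499.80 = R$3,739.83

R$3,739.83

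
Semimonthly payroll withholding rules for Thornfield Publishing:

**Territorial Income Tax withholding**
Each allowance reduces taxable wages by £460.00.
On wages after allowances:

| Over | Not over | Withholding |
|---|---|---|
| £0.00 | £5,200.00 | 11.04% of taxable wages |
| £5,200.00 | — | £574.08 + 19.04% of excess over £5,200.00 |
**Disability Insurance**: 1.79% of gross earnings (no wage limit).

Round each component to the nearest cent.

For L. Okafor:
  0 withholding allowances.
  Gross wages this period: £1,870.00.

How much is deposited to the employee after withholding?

Territorial Income Tax: taxable = £1,870.00
  11.04% × £1,870.00 = £206.45
Disability Insurance: 1.79% × £1,870.00 = £33.47
Total withheld: £206.45 + £33.47 = £239.92
Net pay: £1,870.00 − £239.92 = £1,630.08

£1,630.08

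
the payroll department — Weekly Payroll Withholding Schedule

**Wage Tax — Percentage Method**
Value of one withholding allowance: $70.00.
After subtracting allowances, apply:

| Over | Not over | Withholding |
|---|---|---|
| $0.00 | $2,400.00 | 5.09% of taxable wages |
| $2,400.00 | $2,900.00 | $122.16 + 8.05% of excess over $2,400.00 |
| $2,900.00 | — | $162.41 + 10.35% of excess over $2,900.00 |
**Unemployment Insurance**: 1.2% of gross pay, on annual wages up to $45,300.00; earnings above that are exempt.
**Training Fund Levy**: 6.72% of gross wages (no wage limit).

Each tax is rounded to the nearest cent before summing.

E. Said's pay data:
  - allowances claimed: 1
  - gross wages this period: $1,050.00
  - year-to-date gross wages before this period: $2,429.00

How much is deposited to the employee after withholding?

$916.96

Wage Tax: taxable = $1,050.00 − 1×$70.00 = $980.00
  5.09% × $980.00 = $49.88
Unemployment Insurance: 1.2% × $1,050.00 = $12.60
Training Fund Levy: 6.72% × $1,050.00 = $70.56
Total withheld: $49.88 + $12.60 + $70.56 = $133.04
Net pay: $1,050.00 − $133.04 = $916.96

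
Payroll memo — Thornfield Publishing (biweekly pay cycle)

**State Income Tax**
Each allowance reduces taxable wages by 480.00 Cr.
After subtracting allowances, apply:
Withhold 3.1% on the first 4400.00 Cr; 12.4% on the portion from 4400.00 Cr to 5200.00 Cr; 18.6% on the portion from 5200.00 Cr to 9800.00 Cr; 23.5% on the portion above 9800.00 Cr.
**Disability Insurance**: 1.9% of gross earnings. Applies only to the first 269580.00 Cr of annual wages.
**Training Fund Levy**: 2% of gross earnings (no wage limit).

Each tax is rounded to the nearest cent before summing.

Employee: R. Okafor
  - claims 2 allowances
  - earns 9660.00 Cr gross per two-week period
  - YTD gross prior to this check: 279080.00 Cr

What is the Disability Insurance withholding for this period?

0.00 Cr

Disability Insurance: YTD 279080.00 Cr ≥ cap 269580.00 Cr → 0.00 Cr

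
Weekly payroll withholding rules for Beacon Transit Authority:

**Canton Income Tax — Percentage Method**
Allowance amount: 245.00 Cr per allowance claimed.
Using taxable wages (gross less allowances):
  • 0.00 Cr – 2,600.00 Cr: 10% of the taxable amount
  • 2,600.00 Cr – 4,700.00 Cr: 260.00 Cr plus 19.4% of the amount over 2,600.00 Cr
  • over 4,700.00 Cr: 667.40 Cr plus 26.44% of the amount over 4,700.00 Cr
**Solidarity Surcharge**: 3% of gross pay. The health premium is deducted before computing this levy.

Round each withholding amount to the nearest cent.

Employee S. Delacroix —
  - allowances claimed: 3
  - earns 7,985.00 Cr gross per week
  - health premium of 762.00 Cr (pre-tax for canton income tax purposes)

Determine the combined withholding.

1,356.84 Cr

Canton Income Tax: taxable = 7,985.00 Cr − 762.00 Cr − 3×245.00 Cr = 6,488.00 Cr
  667.40 Cr + 26.44% × (6,488.00 Cr − 4,700.00 Cr) = 667.40 Cr + 26.44% × 1,788.00 Cr = 1,140.15 Cr
Solidarity Surcharge: 3% × 7,223.00 Cr = 216.69 Cr
Total: 1,140.15 Cr + 216.69 Cr = 1,356.84 Cr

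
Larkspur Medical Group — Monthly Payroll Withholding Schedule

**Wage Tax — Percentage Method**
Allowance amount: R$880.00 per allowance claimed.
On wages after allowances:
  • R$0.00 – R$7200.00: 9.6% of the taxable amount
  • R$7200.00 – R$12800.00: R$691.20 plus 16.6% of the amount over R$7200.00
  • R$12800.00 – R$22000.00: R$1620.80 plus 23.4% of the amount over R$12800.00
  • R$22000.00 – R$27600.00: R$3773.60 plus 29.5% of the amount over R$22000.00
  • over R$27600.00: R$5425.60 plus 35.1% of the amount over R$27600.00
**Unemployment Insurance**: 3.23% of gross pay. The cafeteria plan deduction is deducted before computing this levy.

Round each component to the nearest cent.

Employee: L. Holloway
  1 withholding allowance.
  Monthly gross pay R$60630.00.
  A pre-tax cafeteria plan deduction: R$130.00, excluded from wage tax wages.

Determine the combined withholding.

Wage Tax: taxable = R$60630.00 − R$130.00 − 1×R$880.00 = R$59620.00
  R$5425.60 + 35.1% × (R$59620.00 − R$27600.00) = R$5425.60 + 35.1% × R$32020.00 = R$16664.62
Unemployment Insurance: 3.23% × R$60500.00 = R$1954.15
Total: R$16664.62 + R$1954.15 = R$18618.77

R$18618.77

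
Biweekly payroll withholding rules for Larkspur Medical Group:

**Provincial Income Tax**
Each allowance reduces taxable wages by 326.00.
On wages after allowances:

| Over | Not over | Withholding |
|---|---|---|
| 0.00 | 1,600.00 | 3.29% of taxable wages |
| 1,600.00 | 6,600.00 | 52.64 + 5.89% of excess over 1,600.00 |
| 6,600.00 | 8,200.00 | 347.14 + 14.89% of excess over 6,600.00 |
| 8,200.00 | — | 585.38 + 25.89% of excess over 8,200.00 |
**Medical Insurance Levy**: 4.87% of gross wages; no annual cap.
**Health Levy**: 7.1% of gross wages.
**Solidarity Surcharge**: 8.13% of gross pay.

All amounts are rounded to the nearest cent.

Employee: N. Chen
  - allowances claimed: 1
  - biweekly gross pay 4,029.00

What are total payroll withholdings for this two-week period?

986.34

Provincial Income Tax: taxable = 4,029.00 − 1×326.00 = 3,703.00
  52.64 + 5.89% × (3,703.00 − 1,600.00) = 52.64 + 5.89% × 2,103.00 = 176.51
Medical Insurance Levy: 4.87% × 4,029.00 = 196.21
Health Levy: 7.1% × 4,029.00 = 286.06
Solidarity Surcharge: 8.13% × 4,029.00 = 327.56
Total: 176.51 + 196.21 + 286.06 + 327.56 = 986.34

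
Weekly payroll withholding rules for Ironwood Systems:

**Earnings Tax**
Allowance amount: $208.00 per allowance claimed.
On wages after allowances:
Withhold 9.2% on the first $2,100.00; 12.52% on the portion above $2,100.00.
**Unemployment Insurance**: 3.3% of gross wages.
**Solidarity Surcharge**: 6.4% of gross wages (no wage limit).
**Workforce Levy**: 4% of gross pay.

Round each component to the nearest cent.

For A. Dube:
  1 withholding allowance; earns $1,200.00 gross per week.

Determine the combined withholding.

Earnings Tax: taxable = $1,200.00 − 1×$208.00 = $992.00
  9.2% × $992.00 = $91.26
Unemployment Insurance: 3.3% × $1,200.00 = $39.60
Solidarity Surcharge: 6.4% × $1,200.00 = $76.80
Workforce Levy: 4% × $1,200.00 = $48.00
Total: $91.26 + $39.60 + $76.80 + $48.00 = $255.66

$255.66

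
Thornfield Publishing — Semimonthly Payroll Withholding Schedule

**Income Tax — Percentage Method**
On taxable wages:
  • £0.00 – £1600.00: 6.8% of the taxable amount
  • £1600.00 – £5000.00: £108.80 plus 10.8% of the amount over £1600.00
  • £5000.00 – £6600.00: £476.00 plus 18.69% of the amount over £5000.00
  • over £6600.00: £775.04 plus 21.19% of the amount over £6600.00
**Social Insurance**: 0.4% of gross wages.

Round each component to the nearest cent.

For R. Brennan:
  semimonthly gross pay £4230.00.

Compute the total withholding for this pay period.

£409.76

Income Tax: taxable = £4230.00
  £108.80 + 10.8% × (£4230.00 − £1600.00) = £108.80 + 10.8% × £2630.00 = £392.84
Social Insurance: 0.4% × £4230.00 = £16.92
Total: £392.84 + £16.92 = £409.76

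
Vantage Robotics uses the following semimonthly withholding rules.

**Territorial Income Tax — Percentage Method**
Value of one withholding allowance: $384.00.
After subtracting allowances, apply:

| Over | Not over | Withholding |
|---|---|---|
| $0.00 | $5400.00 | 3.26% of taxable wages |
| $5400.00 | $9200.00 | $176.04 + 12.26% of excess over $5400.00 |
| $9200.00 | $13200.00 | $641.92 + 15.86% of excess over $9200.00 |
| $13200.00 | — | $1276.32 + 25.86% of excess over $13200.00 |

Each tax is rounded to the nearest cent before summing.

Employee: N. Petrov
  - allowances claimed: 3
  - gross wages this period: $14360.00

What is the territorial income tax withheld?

$1278.39

Territorial Income Tax: taxable = $14360.00 − 3×$384.00 = $13208.00
  $1276.32 + 25.86% × ($13208.00 − $13200.00) = $1276.32 + 25.86% × $8.00 = $1278.39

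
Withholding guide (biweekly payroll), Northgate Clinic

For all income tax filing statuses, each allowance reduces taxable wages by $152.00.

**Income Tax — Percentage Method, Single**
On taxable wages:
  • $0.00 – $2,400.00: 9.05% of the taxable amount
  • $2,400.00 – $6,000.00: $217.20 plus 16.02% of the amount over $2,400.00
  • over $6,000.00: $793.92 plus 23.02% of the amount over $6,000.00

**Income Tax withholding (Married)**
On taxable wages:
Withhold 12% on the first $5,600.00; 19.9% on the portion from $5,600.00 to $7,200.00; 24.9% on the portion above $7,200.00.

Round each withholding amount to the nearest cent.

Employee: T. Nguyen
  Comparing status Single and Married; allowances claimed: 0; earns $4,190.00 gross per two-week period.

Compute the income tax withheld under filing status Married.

Income Tax (Married): taxable = $4,190.00
  12% × $4,190.00 = $502.80

$502.80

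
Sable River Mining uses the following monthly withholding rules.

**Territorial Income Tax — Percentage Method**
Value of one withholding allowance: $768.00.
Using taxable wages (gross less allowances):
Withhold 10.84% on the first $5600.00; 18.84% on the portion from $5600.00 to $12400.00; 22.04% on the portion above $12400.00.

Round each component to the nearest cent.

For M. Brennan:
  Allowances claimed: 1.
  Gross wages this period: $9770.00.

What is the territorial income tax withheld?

$1247.98

Territorial Income Tax: taxable = $9770.00 − 1×$768.00 = $9002.00
  $607.04 + 18.84% × ($9002.00 − $5600.00) = $607.04 + 18.84% × $3402.00 = $1247.98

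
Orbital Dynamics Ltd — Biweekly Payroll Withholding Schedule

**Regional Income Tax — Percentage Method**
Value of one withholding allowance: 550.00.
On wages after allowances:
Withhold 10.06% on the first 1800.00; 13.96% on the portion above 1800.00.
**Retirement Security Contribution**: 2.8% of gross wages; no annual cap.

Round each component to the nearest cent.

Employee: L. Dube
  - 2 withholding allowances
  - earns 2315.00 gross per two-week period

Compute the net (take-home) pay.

Regional Income Tax: taxable = 2315.00 − 2×550.00 = 1215.00
  10.06% × 1215.00 = 122.23
Retirement Security Contribution: 2.8% × 2315.00 = 64.82
Total withheld: 122.23 + 64.82 = 187.05
Net pay: 2315.00 − 187.05 = 2127.95

2127.95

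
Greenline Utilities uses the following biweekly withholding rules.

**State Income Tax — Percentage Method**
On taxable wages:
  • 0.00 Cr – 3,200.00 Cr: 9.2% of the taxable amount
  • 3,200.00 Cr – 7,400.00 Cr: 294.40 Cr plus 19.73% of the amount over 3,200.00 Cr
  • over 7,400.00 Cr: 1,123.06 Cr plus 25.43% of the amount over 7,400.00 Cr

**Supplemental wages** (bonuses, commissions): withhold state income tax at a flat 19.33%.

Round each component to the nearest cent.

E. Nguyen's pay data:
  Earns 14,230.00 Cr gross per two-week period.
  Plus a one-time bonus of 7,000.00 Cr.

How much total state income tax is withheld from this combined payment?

State Income Tax: taxable = 14,230.00 Cr
  1,123.06 Cr + 25.43% × (14,230.00 Cr − 7,400.00 Cr) = 1,123.06 Cr + 25.43% × 6,830.00 Cr = 2,859.93 Cr
Supplemental (19.33% flat on bonus): 19.33% × 7,000.00 Cr = 1,353.10 Cr
Total state income tax: 2,859.93 Cr + 1,353.10 Cr = 4,213.03 Cr

4,213.03 Cr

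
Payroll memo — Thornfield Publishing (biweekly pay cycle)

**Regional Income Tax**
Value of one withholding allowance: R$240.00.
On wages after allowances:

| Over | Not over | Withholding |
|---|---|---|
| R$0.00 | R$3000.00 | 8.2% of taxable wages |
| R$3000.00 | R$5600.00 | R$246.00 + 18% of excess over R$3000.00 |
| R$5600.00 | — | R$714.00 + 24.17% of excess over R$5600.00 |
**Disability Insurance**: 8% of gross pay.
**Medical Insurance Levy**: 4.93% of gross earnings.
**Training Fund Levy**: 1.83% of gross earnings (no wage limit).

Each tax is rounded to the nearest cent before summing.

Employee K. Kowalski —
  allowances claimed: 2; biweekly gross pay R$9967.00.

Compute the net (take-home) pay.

R$6842.38

Regional Income Tax: taxable = R$9967.00 − 2×R$240.00 = R$9487.00
  R$714.00 + 24.17% × (R$9487.00 − R$5600.00) = R$714.00 + 24.17% × R$3887.00 = R$1653.49
Disability Insurance: 8% × R$9967.00 = R$797.36
Medical Insurance Levy: 4.93% × R$9967.00 = R$491.37
Training Fund Levy: 1.83% × R$9967.00 = R$182.40
Total withheld: R$1653.49 + R$797.36 + R$491.37 + R$182.40 = R$3124.62
Net pay: R$9967.00 − R$3124.62 = R$6842.38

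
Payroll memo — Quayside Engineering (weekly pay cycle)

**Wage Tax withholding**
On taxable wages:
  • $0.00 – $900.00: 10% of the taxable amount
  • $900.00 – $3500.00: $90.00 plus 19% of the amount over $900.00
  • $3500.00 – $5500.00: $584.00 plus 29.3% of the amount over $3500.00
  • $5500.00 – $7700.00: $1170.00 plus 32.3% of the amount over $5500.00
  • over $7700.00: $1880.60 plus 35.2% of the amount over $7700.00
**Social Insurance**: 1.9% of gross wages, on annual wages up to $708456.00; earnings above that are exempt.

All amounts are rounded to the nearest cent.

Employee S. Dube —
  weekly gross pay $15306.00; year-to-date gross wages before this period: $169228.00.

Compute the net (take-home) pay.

Wage Tax: taxable = $15306.00
  $1880.60 + 35.2% × ($15306.00 − $7700.00) = $1880.60 + 35.2% × $7606.00 = $4557.91
Social Insurance: 1.9% × $15306.00 = $290.81
Total withheld: $4557.91 + $290.81 = $4848.72
Net pay: $15306.00 − $4848.72 = $10457.28

$10457.28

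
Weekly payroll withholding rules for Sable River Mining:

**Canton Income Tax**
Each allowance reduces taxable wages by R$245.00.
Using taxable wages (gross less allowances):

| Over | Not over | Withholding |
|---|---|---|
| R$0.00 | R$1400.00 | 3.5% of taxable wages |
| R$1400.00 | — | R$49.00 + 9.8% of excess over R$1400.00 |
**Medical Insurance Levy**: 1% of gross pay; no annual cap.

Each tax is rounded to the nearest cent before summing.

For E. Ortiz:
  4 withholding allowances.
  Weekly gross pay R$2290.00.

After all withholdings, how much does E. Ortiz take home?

R$2221.25

Canton Income Tax: taxable = R$2290.00 − 4×R$245.00 = R$1310.00
  3.5% × R$1310.00 = R$45.85
Medical Insurance Levy: 1% × R$2290.00 = R$22.90
Total withheld: R$45.85 + R$22.90 = R$68.75
Net pay: R$2290.00 − R$68.75 = R$2221.25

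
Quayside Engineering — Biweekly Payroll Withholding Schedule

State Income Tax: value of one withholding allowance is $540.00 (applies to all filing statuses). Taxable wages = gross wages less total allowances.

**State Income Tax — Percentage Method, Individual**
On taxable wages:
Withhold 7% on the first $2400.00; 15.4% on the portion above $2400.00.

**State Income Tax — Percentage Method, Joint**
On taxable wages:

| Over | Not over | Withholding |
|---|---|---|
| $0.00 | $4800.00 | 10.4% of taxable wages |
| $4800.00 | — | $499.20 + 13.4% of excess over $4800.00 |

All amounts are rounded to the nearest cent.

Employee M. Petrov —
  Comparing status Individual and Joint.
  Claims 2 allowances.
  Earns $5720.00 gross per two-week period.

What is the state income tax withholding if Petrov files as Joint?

$482.56

State Income Tax (Joint): taxable = $5720.00 − 2×$540.00 = $4640.00
  10.4% × $4640.00 = $482.56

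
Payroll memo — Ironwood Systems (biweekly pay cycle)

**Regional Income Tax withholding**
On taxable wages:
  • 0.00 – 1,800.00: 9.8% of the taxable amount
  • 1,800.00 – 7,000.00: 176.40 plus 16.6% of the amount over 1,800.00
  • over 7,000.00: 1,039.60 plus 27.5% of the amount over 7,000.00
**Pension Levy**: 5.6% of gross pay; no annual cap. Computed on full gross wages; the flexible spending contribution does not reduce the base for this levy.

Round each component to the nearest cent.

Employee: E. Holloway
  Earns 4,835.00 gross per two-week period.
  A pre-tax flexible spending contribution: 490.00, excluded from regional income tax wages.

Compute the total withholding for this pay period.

869.63

Regional Income Tax: taxable = 4,835.00 − 490.00 = 4,345.00
  176.40 + 16.6% × (4,345.00 − 1,800.00) = 176.40 + 16.6% × 2,545.00 = 598.87
Pension Levy: 5.6% × 4,835.00 = 270.76
Total: 598.87 + 270.76 = 869.63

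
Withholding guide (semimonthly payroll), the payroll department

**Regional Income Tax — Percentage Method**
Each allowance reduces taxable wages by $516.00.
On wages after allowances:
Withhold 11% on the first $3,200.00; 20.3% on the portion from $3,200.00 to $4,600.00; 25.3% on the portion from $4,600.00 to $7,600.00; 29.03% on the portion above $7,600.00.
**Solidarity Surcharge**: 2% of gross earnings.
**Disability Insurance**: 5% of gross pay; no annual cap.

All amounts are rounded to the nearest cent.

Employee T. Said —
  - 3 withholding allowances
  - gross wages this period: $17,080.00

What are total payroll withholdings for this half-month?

Regional Income Tax: taxable = $17,080.00 − 3×$516.00 = $15,532.00
  $1,395.20 + 29.03% × ($15,532.00 − $7,600.00) = $1,395.20 + 29.03% × $7,932.00 = $3,697.86
Solidarity Surcharge: 2% × $17,080.00 = $341.60
Disability Insurance: 5% × $17,080.00 = $854.00
Total: $3,697.86 + $341.60 + $854.00 = $4,893.46

$4,893.46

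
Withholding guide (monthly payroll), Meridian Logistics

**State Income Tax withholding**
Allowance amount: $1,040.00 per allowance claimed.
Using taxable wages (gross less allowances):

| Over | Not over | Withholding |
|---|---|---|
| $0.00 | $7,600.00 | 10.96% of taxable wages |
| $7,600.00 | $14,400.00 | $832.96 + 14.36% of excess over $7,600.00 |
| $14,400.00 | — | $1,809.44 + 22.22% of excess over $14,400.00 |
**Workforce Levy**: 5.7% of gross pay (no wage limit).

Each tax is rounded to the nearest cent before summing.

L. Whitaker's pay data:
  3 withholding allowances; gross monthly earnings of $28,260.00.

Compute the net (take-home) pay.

$22,453.31

State Income Tax: taxable = $28,260.00 − 3×$1,040.00 = $25,140.00
  $1,809.44 + 22.22% × ($25,140.00 − $14,400.00) = $1,809.44 + 22.22% × $10,740.00 = $4,195.87
Workforce Levy: 5.7% × $28,260.00 = $1,610.82
Total withheld: $4,195.87 + $1,610.82 = $5,806.69
Net pay: $28,260.00 − $5,806.69 = $22,453.31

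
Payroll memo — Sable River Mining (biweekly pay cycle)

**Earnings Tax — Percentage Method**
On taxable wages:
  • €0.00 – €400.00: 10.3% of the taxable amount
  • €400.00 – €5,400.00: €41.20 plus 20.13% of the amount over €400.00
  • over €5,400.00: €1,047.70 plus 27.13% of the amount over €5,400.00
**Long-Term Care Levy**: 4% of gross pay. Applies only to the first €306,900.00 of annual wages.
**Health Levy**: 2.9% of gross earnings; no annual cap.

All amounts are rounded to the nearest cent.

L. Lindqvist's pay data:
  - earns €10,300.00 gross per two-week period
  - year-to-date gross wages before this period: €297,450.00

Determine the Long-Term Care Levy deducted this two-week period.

€378.00

Long-Term Care Levy: cap €306,900.00 − YTD €297,450.00 = €9,450.00 subject; 4% × €9,450.00 = €378.00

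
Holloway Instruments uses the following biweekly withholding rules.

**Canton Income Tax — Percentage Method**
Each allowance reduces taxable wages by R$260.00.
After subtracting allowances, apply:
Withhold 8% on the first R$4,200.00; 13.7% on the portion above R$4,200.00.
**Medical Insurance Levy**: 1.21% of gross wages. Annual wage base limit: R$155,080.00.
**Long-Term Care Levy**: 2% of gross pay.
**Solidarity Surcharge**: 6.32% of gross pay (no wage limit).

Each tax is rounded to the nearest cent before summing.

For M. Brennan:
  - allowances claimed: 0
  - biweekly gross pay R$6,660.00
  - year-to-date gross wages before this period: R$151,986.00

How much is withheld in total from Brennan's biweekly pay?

Canton Income Tax: taxable = R$6,660.00
  R$336.00 + 13.7% × (R$6,660.00 − R$4,200.00) = R$336.00 + 13.7% × R$2,460.00 = R$673.02
Medical Insurance Levy: cap R$155,080.00 − YTD R$151,986.00 = R$3,094.00 subject; 1.21% × R$3,094.00 = R$37.44
Long-Term Care Levy: 2% × R$6,660.00 = R$133.20
Solidarity Surcharge: 6.32% × R$6,660.00 = R$420.91
Total: R$673.02 + R$37.44 + R$133.20 + R$420.91 = R$1,264.57

R$1,264.57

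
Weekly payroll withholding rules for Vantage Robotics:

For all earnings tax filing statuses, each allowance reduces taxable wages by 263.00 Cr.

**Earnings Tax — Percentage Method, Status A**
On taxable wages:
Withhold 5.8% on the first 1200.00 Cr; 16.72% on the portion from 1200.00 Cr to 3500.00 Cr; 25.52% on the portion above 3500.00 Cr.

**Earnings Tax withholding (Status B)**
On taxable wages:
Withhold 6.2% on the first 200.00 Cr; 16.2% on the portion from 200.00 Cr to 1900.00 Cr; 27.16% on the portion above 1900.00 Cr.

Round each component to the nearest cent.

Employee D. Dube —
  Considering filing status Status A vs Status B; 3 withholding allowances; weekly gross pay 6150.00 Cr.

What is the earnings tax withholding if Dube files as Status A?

929.09 Cr

Earnings Tax (Status A): taxable = 6150.00 Cr − 3×263.00 Cr = 5361.00 Cr
  454.16 Cr + 25.52% × (5361.00 Cr − 3500.00 Cr) = 454.16 Cr + 25.52% × 1861.00 Cr = 929.09 Cr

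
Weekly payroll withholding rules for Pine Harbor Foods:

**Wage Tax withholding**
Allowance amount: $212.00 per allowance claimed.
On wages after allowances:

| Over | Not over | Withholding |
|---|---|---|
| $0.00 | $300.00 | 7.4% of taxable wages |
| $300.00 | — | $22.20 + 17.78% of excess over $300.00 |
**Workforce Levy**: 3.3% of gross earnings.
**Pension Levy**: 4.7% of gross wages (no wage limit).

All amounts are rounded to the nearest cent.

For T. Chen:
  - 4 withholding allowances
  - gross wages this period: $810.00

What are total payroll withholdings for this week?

$64.80

Wage Tax: taxable = $810.00 − 4×$212.00 = $-38.00
  Taxable ≤ 0 → $0.00
Workforce Levy: 3.3% × $810.00 = $26.73
Pension Levy: 4.7% × $810.00 = $38.07
Total: $0.00 + $26.73 + $38.07 = $64.80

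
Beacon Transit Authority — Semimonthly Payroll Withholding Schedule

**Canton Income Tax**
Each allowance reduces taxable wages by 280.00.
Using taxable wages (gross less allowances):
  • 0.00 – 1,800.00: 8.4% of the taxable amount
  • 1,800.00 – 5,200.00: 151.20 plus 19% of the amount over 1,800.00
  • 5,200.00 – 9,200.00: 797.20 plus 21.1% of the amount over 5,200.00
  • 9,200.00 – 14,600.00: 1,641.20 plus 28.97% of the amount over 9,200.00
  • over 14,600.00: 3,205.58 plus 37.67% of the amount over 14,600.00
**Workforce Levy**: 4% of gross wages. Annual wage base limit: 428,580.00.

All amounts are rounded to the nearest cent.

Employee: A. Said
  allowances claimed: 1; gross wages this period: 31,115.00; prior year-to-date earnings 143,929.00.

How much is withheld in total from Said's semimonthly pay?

10,565.90

Canton Income Tax: taxable = 31,115.00 − 1×280.00 = 30,835.00
  3,205.58 + 37.67% × (30,835.00 − 14,600.00) = 3,205.58 + 37.67% × 16,235.00 = 9,321.30
Workforce Levy: 4% × 31,115.00 = 1,244.60
Total: 9,321.30 + 1,244.60 = 10,565.90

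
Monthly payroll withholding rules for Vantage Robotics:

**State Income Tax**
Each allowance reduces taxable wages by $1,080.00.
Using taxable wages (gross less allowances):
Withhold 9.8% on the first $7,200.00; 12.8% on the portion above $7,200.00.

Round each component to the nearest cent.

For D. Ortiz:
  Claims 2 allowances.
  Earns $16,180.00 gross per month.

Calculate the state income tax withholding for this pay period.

State Income Tax: taxable = $16,180.00 − 2×$1,080.00 = $14,020.00
  $705.60 + 12.8% × ($14,020.00 − $7,200.00) = $705.60 + 12.8% × $6,820.00 = $1,578.56

$1,578.56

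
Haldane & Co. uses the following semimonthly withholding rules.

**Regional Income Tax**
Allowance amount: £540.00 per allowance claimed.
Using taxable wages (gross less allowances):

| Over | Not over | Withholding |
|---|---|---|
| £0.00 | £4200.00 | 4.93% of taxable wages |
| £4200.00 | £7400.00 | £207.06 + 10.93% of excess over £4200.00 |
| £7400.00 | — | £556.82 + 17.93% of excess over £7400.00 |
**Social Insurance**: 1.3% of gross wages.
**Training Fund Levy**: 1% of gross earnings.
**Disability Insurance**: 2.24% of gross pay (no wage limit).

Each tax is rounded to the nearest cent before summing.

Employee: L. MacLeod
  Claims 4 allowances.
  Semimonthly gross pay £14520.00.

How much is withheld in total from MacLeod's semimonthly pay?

Regional Income Tax: taxable = £14520.00 − 4×£540.00 = £12360.00
  £556.82 + 17.93% × (£12360.00 − £7400.00) = £556.82 + 17.93% × £4960.00 = £1446.15
Social Insurance: 1.3% × £14520.00 = £188.76
Training Fund Levy: 1% × £14520.00 = £145.20
Disability Insurance: 2.24% × £14520.00 = £325.25
Total: £1446.15 + £188.76 + £145.20 + £325.25 = £2105.36

£2105.36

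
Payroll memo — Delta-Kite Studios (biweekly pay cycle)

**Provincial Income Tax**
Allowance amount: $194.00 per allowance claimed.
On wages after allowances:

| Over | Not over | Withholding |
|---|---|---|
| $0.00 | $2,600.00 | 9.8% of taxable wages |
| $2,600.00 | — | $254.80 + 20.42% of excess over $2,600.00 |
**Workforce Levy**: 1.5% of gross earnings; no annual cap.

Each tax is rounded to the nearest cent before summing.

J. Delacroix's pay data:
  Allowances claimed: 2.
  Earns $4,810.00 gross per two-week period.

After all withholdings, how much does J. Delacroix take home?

$4,111.00

Provincial Income Tax: taxable = $4,810.00 − 2×$194.00 = $4,422.00
  $254.80 + 20.42% × ($4,422.00 − $2,600.00) = $254.80 + 20.42% × $1,822.00 = $626.85
Workforce Levy: 1.5% × $4,810.00 = $72.15
Total withheld: $626.85 + $72.15 = $699.00
Net pay: $4,810.00 − $699.00 = $4,111.00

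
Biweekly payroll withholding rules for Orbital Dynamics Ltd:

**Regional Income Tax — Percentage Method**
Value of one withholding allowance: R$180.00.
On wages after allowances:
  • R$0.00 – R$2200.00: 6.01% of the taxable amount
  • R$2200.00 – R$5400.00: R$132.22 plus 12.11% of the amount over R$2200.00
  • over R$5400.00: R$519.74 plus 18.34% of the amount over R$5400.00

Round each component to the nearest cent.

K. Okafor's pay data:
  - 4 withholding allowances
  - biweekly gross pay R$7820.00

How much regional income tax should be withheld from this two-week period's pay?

R$831.52

Regional Income Tax: taxable = R$7820.00 − 4×R$180.00 = R$7100.00
  R$519.74 + 18.34% × (R$7100.00 − R$5400.00) = R$519.74 + 18.34% × R$1700.00 = R$831.52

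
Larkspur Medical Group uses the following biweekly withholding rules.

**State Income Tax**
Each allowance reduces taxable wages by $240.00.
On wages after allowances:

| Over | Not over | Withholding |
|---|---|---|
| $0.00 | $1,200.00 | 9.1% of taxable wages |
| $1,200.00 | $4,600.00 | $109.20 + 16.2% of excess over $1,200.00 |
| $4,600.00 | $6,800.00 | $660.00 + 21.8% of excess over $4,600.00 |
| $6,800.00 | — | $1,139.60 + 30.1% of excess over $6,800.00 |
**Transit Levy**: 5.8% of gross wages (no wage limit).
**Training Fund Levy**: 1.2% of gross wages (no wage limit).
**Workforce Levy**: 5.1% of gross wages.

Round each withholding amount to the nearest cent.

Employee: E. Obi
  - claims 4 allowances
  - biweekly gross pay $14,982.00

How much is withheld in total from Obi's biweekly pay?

$5,126.24

State Income Tax: taxable = $14,982.00 − 4×$240.00 = $14,022.00
  $1,139.60 + 30.1% × ($14,022.00 − $6,800.00) = $1,139.60 + 30.1% × $7,222.00 = $3,313.42
Transit Levy: 5.8% × $14,982.00 = $868.96
Training Fund Levy: 1.2% × $14,982.00 = $179.78
Workforce Levy: 5.1% × $14,982.00 = $764.08
Total: $3,313.42 + $868.96 + $179.78 + $764.08 = $5,126.24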